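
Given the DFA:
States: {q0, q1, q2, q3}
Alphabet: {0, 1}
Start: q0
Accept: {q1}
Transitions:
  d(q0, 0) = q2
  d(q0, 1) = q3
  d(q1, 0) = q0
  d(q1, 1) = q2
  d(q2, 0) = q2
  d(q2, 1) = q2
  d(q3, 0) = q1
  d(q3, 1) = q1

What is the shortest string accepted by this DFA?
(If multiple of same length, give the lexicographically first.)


BFS by string length (lex-first path to each state shown):
  len 0: q0<-""
  len 1: q2<-"0", q3<-"1"
  len 2: q1<-"10", q2<-"00"
Found accept state at length 2.

"10"


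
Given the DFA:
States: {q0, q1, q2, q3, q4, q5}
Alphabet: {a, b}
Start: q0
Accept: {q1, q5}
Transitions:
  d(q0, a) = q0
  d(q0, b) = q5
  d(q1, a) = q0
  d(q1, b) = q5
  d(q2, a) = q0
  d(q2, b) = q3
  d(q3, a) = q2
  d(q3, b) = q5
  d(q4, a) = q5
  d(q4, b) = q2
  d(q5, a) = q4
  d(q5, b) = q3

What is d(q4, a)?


Looking up transition d(q4, a)

q5


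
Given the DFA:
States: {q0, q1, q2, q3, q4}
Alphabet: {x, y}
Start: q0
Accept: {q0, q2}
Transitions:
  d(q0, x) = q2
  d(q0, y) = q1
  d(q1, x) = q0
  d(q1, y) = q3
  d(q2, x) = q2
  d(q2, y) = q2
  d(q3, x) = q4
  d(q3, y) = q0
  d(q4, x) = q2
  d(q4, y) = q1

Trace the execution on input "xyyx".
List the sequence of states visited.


Input: xyyx
d(q0, x) = q2
d(q2, y) = q2
d(q2, y) = q2
d(q2, x) = q2


q0 -> q2 -> q2 -> q2 -> q2


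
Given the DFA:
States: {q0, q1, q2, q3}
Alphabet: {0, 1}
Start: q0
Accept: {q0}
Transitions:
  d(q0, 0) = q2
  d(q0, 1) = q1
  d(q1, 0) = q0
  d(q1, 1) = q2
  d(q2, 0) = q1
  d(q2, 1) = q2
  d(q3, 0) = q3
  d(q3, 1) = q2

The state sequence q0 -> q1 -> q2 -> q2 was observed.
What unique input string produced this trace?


Trace back each transition to find the symbol:
  q0 --[1]--> q1
  q1 --[1]--> q2
  q2 --[1]--> q2

"111"


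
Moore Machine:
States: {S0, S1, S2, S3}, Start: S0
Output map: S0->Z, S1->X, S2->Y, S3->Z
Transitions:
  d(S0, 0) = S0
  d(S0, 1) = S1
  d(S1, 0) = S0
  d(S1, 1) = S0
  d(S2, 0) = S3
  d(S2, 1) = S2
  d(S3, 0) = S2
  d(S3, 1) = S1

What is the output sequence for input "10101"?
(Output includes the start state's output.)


Start: S0 (output Z)
  --1--> S1 (output X)
  --0--> S0 (output Z)
  --1--> S1 (output X)
  --0--> S0 (output Z)
  --1--> S1 (output X)

"ZXZXZX"


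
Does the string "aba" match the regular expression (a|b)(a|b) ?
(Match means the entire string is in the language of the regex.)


|string| = 3; first = 'a'; last = 'a'

No, "aba" does not match (a|b)(a|b)


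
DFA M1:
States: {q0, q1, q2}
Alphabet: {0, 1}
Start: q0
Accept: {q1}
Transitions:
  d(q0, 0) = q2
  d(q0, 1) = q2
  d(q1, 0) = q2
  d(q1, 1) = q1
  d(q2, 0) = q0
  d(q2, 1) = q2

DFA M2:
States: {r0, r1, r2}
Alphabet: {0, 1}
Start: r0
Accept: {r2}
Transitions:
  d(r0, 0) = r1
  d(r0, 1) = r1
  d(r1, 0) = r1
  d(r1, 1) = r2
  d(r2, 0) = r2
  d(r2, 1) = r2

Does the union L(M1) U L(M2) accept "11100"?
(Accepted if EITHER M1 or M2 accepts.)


M1: final=q2 accepted=False
M2: final=r2 accepted=True

Yes, union accepts


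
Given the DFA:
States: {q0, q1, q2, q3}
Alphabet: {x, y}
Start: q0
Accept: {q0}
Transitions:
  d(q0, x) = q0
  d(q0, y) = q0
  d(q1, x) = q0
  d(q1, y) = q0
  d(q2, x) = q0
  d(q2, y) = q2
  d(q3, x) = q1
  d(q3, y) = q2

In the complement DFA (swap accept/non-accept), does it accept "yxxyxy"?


Trace: q0 -> q0 -> q0 -> q0 -> q0 -> q0 -> q0
Final: q0
Original accept: {q0}
Complement: q0 is in original accept

No, complement rejects (original accepts)


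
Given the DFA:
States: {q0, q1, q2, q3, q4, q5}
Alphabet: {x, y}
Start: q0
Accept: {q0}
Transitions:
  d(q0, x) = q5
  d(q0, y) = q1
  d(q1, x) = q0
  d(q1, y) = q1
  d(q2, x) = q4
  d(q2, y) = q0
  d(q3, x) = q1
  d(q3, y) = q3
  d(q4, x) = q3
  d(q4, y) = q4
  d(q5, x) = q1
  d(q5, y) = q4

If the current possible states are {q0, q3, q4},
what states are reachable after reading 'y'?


Apply transition on 'y' from each current state:
  d(q0, y) = q1
  d(q3, y) = q3
  d(q4, y) = q4

{q1, q3, q4}


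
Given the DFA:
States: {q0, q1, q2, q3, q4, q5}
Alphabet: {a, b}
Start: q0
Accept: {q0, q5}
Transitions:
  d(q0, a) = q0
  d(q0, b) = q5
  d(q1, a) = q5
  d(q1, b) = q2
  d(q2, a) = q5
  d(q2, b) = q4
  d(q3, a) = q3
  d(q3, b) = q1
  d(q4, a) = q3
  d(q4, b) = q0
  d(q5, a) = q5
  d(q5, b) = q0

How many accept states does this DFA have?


Accept states listed: {q0, q5}
Counting: q0(1) q5(2)

2


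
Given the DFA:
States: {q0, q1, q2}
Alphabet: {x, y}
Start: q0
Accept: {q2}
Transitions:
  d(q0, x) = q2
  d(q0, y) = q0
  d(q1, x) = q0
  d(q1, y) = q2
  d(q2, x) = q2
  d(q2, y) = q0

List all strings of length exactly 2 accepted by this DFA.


All strings of length 2: 4 total
Accepted: 2

"xx", "yx"


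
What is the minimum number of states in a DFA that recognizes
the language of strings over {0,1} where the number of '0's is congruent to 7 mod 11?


States track (count of '0') mod 11.
Need 11 states: one per remainder 0..10; accept = remainder 7.

11


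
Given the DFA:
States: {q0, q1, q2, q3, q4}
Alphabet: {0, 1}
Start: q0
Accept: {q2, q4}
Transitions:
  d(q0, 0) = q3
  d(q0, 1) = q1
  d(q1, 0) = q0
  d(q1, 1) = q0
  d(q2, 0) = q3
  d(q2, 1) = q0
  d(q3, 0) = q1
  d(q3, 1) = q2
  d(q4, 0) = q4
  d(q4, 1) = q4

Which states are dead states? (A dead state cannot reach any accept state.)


Forward reachability from each state:
  q0 -> reaches accept state q2 (live)
  q1 -> reaches accept state q2 (live)
  q2 -> reaches accept state q2 (live)
  q3 -> reaches accept state q2 (live)
  q4 -> reaches accept state q4 (live)

None (all states can reach an accept state)


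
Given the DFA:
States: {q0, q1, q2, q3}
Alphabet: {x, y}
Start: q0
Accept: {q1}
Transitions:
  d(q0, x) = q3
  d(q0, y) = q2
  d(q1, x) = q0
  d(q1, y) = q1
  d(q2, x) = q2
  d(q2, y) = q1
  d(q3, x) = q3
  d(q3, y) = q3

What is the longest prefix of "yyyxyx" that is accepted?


Run the DFA, marking each prefix where the state is accepting:
  "" -> q0 [reject]
  "y" -> q2 [reject]
  "yy" -> q1 [accept]
  "yyy" -> q1 [accept]
  "yyyx" -> q0 [reject]
  "yyyxy" -> q2 [reject]
  "yyyxyx" -> q2 [reject]

"yyy"


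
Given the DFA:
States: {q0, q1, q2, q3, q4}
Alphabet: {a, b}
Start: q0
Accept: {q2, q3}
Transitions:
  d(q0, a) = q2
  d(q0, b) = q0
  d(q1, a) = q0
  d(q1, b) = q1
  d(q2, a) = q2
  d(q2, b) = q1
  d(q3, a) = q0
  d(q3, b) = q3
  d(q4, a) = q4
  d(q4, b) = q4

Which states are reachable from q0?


BFS from q0:
  layer 0: {q0}
  layer 1: {q2}
  layer 2: {q1}

{q0, q1, q2}


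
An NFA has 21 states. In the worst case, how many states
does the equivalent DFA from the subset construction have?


Subset construction: one DFA state per subset of NFA states.
2^21 = 2097152

2097152


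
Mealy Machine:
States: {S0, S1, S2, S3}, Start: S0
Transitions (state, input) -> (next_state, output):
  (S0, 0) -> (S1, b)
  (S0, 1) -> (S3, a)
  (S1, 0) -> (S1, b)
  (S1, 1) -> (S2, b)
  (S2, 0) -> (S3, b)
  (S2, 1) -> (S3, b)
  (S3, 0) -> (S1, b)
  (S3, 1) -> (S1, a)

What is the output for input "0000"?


Step-by-step:
  (S0, 0) -> (S1, b)
  (S1, 0) -> (S1, b)
  (S1, 0) -> (S1, b)
  (S1, 0) -> (S1, b)

"bbbb"


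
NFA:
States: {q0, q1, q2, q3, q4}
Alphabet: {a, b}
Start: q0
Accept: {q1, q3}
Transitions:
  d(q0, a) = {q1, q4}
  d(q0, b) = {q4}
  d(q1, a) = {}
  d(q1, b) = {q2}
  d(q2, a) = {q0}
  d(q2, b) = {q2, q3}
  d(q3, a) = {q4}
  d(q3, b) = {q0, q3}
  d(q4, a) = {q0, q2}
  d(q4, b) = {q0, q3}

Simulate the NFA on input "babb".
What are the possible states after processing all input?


Start: {q0}
  --b--> {q4}
  --a--> {q0, q2}
  --b--> {q2, q3, q4}
  --b--> {q0, q2, q3}

{q0, q2, q3}


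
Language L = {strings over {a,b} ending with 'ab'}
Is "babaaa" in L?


last two symbols = 'aa'

No, "babaaa" is not in L


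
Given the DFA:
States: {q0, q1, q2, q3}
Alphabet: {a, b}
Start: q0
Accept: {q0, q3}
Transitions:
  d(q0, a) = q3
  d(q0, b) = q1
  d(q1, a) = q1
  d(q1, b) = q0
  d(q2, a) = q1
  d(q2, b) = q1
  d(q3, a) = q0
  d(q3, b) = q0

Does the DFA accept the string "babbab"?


Trace: q0 -> q1 -> q1 -> q0 -> q1 -> q1 -> q0
Final state: q0
Accept states: {q0, q3}

Yes, accepted (final state q0 is an accept state)


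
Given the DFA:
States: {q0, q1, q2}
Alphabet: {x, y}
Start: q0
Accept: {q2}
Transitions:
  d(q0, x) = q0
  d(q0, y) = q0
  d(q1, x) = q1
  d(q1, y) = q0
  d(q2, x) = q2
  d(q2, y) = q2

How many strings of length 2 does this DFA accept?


Enumerating all length-2 strings:
  "xx" -> q0 [reject]
  "xy" -> q0 [reject]
  "yx" -> q0 [reject]
  "yy" -> q0 [reject]

0 out of 4


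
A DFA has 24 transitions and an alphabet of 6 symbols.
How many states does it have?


Each state has exactly one transition per symbol.
states = transitions / |alphabet| = 24 / 6 = 4

4


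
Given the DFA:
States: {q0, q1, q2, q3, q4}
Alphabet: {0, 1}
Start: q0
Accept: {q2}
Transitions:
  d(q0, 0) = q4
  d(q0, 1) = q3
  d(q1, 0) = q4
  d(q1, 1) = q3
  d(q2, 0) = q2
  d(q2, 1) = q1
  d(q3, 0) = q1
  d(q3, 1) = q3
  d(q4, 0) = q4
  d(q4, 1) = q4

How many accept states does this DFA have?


Accept states listed: {q2}
Counting: q2(1)

1


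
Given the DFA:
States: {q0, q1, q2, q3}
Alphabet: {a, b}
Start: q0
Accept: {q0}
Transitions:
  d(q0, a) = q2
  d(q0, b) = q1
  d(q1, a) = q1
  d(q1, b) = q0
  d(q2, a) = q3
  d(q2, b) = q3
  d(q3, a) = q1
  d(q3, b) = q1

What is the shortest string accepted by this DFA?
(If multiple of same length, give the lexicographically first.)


BFS by string length (lex-first path to each state shown):
  len 0: q0<-""
Found accept state at length 0.

"" (empty string)


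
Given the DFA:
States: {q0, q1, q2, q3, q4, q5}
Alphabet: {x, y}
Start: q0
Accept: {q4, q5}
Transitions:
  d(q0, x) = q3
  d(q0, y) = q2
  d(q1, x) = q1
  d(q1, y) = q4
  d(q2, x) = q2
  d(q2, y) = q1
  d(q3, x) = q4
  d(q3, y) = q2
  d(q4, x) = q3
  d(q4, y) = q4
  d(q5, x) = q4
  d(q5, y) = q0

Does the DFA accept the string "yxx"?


Trace: q0 -> q2 -> q2 -> q2
Final state: q2
Accept states: {q4, q5}

No, rejected (final state q2 is not an accept state)


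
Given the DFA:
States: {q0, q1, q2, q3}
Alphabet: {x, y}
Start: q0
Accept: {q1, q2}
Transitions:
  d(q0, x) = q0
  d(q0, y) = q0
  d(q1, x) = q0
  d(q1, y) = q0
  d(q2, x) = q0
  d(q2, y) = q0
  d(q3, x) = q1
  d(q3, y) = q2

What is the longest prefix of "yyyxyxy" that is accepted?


Run the DFA, marking each prefix where the state is accepting:
  "" -> q0 [reject]
  "y" -> q0 [reject]
  "yy" -> q0 [reject]
  "yyy" -> q0 [reject]
  "yyyx" -> q0 [reject]
  "yyyxy" -> q0 [reject]
  "yyyxyx" -> q0 [reject]
  "yyyxyxy" -> q0 [reject]

No prefix is accepted


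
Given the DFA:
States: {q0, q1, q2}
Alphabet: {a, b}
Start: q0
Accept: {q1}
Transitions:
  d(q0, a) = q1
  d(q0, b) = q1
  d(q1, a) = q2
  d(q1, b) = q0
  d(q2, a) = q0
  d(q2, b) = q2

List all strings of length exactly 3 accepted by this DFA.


All strings of length 3: 8 total
Accepted: 4

"aba", "abb", "bba", "bbb"


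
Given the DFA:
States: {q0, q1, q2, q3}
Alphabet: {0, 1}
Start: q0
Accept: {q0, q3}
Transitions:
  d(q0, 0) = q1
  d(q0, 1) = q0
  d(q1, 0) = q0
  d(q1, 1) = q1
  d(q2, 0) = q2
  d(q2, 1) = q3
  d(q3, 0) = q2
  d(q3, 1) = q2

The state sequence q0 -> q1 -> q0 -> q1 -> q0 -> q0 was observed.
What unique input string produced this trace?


Trace back each transition to find the symbol:
  q0 --[0]--> q1
  q1 --[0]--> q0
  q0 --[0]--> q1
  q1 --[0]--> q0
  q0 --[1]--> q0

"00001"


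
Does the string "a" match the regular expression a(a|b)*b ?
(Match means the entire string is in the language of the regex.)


|string| = 1; first = 'a'; last = 'a'

No, "a" does not match a(a|b)*b


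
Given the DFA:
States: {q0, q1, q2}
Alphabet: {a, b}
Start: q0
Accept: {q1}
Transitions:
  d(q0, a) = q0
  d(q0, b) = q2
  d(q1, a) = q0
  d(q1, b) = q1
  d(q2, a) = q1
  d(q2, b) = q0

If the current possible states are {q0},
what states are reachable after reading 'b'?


Apply transition on 'b' from each current state:
  d(q0, b) = q2

{q2}


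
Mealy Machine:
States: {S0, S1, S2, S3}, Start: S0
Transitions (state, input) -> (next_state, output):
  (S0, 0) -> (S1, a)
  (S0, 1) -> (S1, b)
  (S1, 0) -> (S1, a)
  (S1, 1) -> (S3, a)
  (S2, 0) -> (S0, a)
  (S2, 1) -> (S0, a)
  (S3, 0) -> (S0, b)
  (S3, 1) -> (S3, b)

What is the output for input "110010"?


Step-by-step:
  (S0, 1) -> (S1, b)
  (S1, 1) -> (S3, a)
  (S3, 0) -> (S0, b)
  (S0, 0) -> (S1, a)
  (S1, 1) -> (S3, a)
  (S3, 0) -> (S0, b)

"babaab"


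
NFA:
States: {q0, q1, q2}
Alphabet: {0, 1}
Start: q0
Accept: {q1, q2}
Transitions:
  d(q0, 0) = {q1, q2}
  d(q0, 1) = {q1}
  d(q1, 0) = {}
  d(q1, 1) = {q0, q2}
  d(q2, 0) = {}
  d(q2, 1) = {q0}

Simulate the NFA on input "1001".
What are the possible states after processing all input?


Start: {q0}
  --1--> {q1}
  --0--> {}
  --0--> {}
  --1--> {}

{} (empty set, no valid transitions)


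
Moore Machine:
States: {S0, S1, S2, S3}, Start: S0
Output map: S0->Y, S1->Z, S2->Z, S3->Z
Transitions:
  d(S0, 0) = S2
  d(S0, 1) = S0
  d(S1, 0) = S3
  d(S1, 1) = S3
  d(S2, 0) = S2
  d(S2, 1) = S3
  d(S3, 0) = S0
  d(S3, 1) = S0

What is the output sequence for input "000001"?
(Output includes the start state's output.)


Start: S0 (output Y)
  --0--> S2 (output Z)
  --0--> S2 (output Z)
  --0--> S2 (output Z)
  --0--> S2 (output Z)
  --0--> S2 (output Z)
  --1--> S3 (output Z)

"YZZZZZZ"


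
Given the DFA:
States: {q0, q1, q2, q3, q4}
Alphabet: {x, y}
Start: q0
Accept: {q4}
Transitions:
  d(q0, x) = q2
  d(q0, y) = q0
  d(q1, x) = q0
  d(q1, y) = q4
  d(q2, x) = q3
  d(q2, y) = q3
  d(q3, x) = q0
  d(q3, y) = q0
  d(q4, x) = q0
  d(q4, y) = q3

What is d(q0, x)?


Looking up transition d(q0, x)

q2


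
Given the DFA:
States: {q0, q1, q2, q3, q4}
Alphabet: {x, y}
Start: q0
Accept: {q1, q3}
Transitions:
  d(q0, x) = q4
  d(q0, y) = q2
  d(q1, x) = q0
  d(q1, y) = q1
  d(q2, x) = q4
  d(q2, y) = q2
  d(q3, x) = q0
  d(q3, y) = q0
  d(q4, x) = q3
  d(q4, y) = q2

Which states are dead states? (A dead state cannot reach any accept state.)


Forward reachability from each state:
  q0 -> reaches accept state q3 (live)
  q1 -> reaches accept state q1 (live)
  q2 -> reaches accept state q3 (live)
  q3 -> reaches accept state q3 (live)
  q4 -> reaches accept state q3 (live)

None (all states can reach an accept state)


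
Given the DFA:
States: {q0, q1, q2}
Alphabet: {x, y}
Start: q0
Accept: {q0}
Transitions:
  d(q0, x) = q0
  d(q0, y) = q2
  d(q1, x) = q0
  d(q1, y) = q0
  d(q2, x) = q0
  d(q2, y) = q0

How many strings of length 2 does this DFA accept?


Enumerating all length-2 strings:
  "xx" -> q0 [accept]
  "xy" -> q2 [reject]
  "yx" -> q0 [accept]
  "yy" -> q0 [accept]

3 out of 4


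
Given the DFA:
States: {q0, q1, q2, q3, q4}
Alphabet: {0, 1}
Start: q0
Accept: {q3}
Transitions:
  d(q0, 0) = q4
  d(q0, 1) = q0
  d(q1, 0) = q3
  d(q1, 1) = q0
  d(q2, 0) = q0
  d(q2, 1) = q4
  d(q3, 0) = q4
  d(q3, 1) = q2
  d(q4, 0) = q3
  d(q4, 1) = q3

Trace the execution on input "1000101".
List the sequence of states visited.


Input: 1000101
d(q0, 1) = q0
d(q0, 0) = q4
d(q4, 0) = q3
d(q3, 0) = q4
d(q4, 1) = q3
d(q3, 0) = q4
d(q4, 1) = q3


q0 -> q0 -> q4 -> q3 -> q4 -> q3 -> q4 -> q3


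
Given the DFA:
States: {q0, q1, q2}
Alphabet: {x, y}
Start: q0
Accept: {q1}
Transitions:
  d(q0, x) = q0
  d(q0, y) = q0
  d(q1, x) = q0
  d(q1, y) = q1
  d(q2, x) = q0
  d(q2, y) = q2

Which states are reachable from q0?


BFS from q0:
  layer 0: {q0}

{q0}


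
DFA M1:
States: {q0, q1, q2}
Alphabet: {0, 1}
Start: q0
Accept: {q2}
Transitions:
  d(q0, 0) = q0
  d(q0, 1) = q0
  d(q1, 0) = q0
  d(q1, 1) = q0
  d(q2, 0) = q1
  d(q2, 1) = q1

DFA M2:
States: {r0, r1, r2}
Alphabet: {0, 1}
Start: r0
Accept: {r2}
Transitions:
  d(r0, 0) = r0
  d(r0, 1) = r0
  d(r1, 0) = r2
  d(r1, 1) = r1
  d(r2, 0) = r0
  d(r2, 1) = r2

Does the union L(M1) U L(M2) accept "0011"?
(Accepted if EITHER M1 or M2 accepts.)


M1: final=q0 accepted=False
M2: final=r0 accepted=False

No, union rejects (neither accepts)


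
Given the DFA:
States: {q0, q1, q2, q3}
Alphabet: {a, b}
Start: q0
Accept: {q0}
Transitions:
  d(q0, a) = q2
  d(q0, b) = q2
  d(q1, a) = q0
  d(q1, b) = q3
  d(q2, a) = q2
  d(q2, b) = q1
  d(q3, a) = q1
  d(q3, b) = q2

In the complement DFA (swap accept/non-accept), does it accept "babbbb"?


Trace: q0 -> q2 -> q2 -> q1 -> q3 -> q2 -> q1
Final: q1
Original accept: {q0}
Complement: q1 is not in original accept

Yes, complement accepts (original rejects)


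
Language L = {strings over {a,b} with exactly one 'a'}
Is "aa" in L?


count('a') = 2

No, "aa" is not in L


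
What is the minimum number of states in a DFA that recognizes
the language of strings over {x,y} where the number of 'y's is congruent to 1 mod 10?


States track (count of 'y') mod 10.
Need 10 states: one per remainder 0..9; accept = remainder 1.

10


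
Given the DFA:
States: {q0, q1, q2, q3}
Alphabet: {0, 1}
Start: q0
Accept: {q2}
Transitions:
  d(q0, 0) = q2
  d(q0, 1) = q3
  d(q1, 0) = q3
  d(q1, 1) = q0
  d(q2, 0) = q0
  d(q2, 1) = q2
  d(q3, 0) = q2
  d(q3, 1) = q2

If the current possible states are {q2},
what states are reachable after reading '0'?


Apply transition on '0' from each current state:
  d(q2, 0) = q0

{q0}


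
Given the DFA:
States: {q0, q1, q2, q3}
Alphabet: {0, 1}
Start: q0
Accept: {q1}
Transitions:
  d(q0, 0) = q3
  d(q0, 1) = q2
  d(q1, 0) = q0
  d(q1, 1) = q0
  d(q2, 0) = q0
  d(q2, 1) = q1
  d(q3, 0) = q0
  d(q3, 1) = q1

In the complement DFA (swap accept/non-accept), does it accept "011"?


Trace: q0 -> q3 -> q1 -> q0
Final: q0
Original accept: {q1}
Complement: q0 is not in original accept

Yes, complement accepts (original rejects)


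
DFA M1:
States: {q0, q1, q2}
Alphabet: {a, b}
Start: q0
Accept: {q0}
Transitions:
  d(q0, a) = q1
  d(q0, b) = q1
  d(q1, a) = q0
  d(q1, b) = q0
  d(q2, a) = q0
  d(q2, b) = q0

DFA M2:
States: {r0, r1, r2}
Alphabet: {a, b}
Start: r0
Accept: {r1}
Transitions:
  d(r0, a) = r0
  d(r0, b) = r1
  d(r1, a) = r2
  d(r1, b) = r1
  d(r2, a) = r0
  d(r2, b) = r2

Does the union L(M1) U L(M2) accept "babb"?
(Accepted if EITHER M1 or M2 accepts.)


M1: final=q0 accepted=True
M2: final=r2 accepted=False

Yes, union accepts


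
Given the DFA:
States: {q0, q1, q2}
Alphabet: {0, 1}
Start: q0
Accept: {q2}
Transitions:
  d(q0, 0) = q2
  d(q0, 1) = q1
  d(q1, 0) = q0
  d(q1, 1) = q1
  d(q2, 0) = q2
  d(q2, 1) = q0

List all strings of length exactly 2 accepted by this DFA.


All strings of length 2: 4 total
Accepted: 1

"00"


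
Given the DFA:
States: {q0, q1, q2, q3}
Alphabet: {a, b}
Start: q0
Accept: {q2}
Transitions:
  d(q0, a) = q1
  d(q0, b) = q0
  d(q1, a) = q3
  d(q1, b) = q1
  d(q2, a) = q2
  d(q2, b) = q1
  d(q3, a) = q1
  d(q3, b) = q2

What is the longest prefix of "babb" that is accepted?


Run the DFA, marking each prefix where the state is accepting:
  "" -> q0 [reject]
  "b" -> q0 [reject]
  "ba" -> q1 [reject]
  "bab" -> q1 [reject]
  "babb" -> q1 [reject]

No prefix is accepted


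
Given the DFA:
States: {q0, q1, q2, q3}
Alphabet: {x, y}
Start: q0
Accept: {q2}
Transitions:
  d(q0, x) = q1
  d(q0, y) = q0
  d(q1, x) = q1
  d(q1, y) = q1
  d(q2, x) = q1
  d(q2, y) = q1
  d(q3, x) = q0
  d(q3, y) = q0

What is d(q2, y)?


Looking up transition d(q2, y)

q1


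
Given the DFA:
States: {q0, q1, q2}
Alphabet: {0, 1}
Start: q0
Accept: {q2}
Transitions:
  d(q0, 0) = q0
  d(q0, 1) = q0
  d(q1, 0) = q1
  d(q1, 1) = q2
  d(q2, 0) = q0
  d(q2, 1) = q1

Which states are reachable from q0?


BFS from q0:
  layer 0: {q0}

{q0}


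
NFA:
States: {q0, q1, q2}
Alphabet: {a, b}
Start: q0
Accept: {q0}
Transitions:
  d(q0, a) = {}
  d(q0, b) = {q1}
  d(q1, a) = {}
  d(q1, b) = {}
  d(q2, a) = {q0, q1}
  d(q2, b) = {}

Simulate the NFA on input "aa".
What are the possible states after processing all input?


Start: {q0}
  --a--> {}
  --a--> {}

{} (empty set, no valid transitions)


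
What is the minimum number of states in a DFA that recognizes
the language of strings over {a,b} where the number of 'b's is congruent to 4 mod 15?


States track (count of 'b') mod 15.
Need 15 states: one per remainder 0..14; accept = remainder 4.

15


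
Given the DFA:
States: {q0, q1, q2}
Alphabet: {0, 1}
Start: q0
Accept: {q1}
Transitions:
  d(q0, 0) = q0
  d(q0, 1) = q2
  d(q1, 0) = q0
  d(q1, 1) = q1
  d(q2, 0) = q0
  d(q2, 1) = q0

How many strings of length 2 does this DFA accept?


Enumerating all length-2 strings:
  "00" -> q0 [reject]
  "01" -> q2 [reject]
  "10" -> q0 [reject]
  "11" -> q0 [reject]

0 out of 4


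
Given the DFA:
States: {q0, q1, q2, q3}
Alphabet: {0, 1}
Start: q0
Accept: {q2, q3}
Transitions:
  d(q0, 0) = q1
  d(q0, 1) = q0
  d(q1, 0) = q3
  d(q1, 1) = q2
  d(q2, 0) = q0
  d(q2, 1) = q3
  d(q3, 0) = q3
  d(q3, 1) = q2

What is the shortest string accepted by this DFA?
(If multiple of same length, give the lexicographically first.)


BFS by string length (lex-first path to each state shown):
  len 0: q0<-""
  len 1: q0<-"1", q1<-"0"
  len 2: q0<-"11", q1<-"10", q2<-"01", q3<-"00"
Found accept state at length 2.

"00"


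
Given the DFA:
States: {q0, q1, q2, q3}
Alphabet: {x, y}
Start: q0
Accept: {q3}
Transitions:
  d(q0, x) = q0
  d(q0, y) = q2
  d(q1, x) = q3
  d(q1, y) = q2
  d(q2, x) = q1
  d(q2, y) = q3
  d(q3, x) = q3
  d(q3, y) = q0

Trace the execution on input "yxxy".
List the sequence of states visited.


Input: yxxy
d(q0, y) = q2
d(q2, x) = q1
d(q1, x) = q3
d(q3, y) = q0


q0 -> q2 -> q1 -> q3 -> q0


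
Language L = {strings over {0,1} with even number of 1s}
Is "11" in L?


count('1') = 2; 2 mod 2 = 0

Yes, "11" is in L


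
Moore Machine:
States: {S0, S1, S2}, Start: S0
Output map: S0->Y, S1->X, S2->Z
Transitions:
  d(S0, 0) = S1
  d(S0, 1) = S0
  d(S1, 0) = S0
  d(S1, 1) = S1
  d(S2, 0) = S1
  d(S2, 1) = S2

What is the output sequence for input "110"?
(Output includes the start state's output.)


Start: S0 (output Y)
  --1--> S0 (output Y)
  --1--> S0 (output Y)
  --0--> S1 (output X)

"YYYX"


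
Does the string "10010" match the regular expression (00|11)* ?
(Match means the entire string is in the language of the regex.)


|string| = 5; first = '1'; last = '0'

No, "10010" does not match (00|11)*


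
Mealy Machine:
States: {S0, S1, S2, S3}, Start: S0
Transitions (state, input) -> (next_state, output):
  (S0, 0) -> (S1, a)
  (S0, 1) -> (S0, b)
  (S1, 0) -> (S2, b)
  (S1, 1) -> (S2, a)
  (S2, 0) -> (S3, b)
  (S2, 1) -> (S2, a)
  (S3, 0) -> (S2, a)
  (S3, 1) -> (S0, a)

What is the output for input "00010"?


Step-by-step:
  (S0, 0) -> (S1, a)
  (S1, 0) -> (S2, b)
  (S2, 0) -> (S3, b)
  (S3, 1) -> (S0, a)
  (S0, 0) -> (S1, a)

"abbaa"


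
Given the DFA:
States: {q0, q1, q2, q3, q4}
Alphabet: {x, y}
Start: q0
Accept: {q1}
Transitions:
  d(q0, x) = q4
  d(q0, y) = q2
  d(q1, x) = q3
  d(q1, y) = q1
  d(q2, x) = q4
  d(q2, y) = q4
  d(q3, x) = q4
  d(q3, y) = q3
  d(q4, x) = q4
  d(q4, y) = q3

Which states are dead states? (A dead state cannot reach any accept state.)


Forward reachability from each state:
  q0 -> reaches {q0, q2, q3, q4}, no accept state (dead)
  q1 -> reaches accept state q1 (live)
  q2 -> reaches {q2, q3, q4}, no accept state (dead)
  q3 -> reaches {q3, q4}, no accept state (dead)
  q4 -> reaches {q3, q4}, no accept state (dead)

{q0, q2, q3, q4}


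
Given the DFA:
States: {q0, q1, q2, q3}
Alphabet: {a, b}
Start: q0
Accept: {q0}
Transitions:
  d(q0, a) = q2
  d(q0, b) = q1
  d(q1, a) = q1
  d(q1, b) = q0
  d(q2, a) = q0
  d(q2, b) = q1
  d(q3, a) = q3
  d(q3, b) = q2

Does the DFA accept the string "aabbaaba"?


Trace: q0 -> q2 -> q0 -> q1 -> q0 -> q2 -> q0 -> q1 -> q1
Final state: q1
Accept states: {q0}

No, rejected (final state q1 is not an accept state)


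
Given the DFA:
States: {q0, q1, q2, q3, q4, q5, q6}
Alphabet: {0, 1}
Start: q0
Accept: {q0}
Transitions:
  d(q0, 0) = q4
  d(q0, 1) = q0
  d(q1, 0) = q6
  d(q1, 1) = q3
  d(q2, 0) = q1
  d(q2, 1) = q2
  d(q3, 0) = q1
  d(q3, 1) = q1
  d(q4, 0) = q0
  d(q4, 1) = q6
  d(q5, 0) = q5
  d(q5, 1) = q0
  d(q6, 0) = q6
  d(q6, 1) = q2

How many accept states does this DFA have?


Accept states listed: {q0}
Counting: q0(1)

1


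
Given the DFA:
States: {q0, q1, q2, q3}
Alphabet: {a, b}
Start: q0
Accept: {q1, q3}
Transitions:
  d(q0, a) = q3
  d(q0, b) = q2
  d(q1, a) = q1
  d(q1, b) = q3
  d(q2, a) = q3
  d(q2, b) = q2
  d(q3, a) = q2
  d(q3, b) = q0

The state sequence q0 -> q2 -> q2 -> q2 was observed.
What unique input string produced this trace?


Trace back each transition to find the symbol:
  q0 --[b]--> q2
  q2 --[b]--> q2
  q2 --[b]--> q2

"bbb"


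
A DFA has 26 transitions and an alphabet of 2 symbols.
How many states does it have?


Each state has exactly one transition per symbol.
states = transitions / |alphabet| = 26 / 2 = 13

13


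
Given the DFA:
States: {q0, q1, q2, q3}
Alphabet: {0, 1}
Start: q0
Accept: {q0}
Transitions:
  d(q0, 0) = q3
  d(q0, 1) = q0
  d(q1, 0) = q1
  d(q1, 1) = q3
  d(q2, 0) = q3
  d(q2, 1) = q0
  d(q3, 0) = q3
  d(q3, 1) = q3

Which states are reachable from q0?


BFS from q0:
  layer 0: {q0}
  layer 1: {q3}

{q0, q3}


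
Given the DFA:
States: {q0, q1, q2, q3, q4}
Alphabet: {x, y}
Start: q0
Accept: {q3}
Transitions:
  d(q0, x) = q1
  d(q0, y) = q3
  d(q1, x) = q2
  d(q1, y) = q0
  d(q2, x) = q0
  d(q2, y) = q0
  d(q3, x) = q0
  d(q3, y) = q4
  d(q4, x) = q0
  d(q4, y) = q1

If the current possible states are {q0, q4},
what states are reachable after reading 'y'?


Apply transition on 'y' from each current state:
  d(q0, y) = q3
  d(q4, y) = q1

{q1, q3}


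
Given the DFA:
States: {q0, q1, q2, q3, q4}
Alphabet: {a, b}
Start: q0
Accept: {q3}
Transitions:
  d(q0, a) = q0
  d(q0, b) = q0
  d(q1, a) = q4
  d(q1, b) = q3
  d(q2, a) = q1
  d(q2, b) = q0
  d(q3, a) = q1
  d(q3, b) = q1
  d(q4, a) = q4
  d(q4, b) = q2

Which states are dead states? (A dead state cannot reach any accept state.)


Forward reachability from each state:
  q0 -> reaches {q0}, no accept state (dead)
  q1 -> reaches accept state q3 (live)
  q2 -> reaches accept state q3 (live)
  q3 -> reaches accept state q3 (live)
  q4 -> reaches accept state q3 (live)

{q0}


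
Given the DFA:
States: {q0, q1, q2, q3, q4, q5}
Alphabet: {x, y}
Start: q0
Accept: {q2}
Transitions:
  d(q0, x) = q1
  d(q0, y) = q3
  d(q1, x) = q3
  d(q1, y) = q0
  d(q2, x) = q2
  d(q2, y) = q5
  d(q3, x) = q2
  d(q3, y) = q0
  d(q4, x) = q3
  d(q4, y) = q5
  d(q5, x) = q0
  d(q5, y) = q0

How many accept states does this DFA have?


Accept states listed: {q2}
Counting: q2(1)

1


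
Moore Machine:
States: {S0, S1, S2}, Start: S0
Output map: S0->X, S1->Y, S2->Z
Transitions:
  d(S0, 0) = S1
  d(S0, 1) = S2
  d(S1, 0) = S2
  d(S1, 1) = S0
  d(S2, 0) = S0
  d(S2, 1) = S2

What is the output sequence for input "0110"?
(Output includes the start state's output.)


Start: S0 (output X)
  --0--> S1 (output Y)
  --1--> S0 (output X)
  --1--> S2 (output Z)
  --0--> S0 (output X)

"XYXZX"


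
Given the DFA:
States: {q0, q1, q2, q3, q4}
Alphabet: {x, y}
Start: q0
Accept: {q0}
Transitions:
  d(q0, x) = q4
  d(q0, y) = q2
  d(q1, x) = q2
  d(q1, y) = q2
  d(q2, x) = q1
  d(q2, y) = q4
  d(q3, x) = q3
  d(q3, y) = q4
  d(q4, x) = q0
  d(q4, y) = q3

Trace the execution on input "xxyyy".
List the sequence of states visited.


Input: xxyyy
d(q0, x) = q4
d(q4, x) = q0
d(q0, y) = q2
d(q2, y) = q4
d(q4, y) = q3


q0 -> q4 -> q0 -> q2 -> q4 -> q3


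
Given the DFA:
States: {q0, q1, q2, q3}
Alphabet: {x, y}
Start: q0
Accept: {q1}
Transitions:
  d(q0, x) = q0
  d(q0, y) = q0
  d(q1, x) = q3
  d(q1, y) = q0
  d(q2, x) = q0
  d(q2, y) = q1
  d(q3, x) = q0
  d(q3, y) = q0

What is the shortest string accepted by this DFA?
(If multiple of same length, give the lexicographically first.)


BFS by string length (lex-first path to each state shown):
  len 0: q0<-""
  len 1: q0<-"x"
  len 2: q0<-"xx"
  len 3: q0<-"xxx"
  len 4: q0<-"xxxx"
  len 5: q0<-"xxxxx"
  len 6: q0<-"xxxxxx"
  len 7: q0<-"xxxxxxx"
  len 8: q0<-"xxxxxxxx"

No string accepted (empty language)


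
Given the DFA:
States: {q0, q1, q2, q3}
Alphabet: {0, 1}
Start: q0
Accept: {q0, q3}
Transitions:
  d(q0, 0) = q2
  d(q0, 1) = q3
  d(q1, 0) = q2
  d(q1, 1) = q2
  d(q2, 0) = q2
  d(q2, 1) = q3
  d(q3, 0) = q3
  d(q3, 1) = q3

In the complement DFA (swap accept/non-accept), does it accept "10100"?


Trace: q0 -> q3 -> q3 -> q3 -> q3 -> q3
Final: q3
Original accept: {q0, q3}
Complement: q3 is in original accept

No, complement rejects (original accepts)


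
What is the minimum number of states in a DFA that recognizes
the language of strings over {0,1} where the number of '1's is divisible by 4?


States track (count of '1') mod 4.
Need 4 states: one per remainder 0..3; accept = remainder 0.

4


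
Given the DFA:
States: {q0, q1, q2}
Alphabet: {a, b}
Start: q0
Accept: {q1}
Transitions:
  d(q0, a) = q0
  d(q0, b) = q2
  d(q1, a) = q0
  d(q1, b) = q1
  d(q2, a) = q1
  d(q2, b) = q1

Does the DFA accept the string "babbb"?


Trace: q0 -> q2 -> q1 -> q1 -> q1 -> q1
Final state: q1
Accept states: {q1}

Yes, accepted (final state q1 is an accept state)


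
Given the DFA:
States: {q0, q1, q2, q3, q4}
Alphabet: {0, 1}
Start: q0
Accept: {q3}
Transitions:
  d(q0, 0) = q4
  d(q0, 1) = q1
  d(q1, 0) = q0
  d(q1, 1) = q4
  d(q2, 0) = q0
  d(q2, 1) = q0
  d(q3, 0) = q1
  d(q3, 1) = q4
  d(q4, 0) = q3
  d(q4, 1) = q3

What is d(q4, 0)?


Looking up transition d(q4, 0)

q3


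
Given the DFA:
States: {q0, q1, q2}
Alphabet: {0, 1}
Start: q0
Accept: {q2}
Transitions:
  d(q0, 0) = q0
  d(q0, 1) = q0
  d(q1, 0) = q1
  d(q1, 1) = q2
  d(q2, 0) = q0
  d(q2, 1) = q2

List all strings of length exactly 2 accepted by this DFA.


All strings of length 2: 4 total
Accepted: 0

None


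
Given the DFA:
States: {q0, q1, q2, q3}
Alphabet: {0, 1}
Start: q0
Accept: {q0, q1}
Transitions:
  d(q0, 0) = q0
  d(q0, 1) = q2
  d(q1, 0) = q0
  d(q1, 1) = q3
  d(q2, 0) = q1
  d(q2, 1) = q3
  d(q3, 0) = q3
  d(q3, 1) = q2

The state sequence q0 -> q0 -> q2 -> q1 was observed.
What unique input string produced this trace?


Trace back each transition to find the symbol:
  q0 --[0]--> q0
  q0 --[1]--> q2
  q2 --[0]--> q1

"010"


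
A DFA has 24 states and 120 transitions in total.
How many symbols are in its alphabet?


Each state has exactly one transition per symbol.
|alphabet| = transitions / states = 120 / 24 = 5

5


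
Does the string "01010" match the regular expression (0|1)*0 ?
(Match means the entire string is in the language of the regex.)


|string| = 5; first = '0'; last = '0'

Yes, "01010" matches (0|1)*0


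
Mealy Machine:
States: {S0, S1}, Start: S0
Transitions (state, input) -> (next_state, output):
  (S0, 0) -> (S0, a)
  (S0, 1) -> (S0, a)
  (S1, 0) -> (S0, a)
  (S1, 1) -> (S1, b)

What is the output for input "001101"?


Step-by-step:
  (S0, 0) -> (S0, a)
  (S0, 0) -> (S0, a)
  (S0, 1) -> (S0, a)
  (S0, 1) -> (S0, a)
  (S0, 0) -> (S0, a)
  (S0, 1) -> (S0, a)

"aaaaaa"


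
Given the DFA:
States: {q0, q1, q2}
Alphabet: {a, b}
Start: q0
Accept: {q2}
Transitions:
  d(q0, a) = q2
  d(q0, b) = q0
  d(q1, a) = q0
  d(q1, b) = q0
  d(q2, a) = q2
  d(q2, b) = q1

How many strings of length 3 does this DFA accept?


Enumerating all length-3 strings:
  "aaa" -> q2 [accept]
  "aab" -> q1 [reject]
  "aba" -> q0 [reject]
  "abb" -> q0 [reject]
  "baa" -> q2 [accept]
  "bab" -> q1 [reject]
  "bba" -> q2 [accept]
  "bbb" -> q0 [reject]

3 out of 8


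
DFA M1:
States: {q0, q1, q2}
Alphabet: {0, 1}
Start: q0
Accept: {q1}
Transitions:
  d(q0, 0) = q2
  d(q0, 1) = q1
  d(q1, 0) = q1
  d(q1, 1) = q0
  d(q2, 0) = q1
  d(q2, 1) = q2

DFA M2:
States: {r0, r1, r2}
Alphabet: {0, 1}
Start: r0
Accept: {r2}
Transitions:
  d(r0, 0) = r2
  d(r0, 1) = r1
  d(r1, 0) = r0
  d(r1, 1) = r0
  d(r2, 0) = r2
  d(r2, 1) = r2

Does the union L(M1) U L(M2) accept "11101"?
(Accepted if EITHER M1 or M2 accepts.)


M1: final=q0 accepted=False
M2: final=r1 accepted=False

No, union rejects (neither accepts)


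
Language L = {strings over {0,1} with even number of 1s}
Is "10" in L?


count('1') = 1; 1 mod 2 = 1

No, "10" is not in L


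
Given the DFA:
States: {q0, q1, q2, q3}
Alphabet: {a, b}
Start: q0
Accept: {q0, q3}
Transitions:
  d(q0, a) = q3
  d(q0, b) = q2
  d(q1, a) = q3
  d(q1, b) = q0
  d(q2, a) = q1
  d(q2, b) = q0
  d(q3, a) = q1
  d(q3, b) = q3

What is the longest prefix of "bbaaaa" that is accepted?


Run the DFA, marking each prefix where the state is accepting:
  "" -> q0 [accept]
  "b" -> q2 [reject]
  "bb" -> q0 [accept]
  "bba" -> q3 [accept]
  "bbaa" -> q1 [reject]
  "bbaaa" -> q3 [accept]
  "bbaaaa" -> q1 [reject]

"bbaaa"


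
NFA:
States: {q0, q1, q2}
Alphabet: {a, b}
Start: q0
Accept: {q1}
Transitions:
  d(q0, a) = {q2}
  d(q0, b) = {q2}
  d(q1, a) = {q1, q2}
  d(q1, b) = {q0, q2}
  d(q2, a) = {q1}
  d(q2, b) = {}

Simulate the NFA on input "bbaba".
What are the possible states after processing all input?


Start: {q0}
  --b--> {q2}
  --b--> {}
  --a--> {}
  --b--> {}
  --a--> {}

{} (empty set, no valid transitions)


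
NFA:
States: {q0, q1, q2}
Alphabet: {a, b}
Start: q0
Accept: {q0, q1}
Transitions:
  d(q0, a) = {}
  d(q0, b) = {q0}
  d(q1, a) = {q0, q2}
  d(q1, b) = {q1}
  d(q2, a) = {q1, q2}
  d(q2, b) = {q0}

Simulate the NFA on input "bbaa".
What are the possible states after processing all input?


Start: {q0}
  --b--> {q0}
  --b--> {q0}
  --a--> {}
  --a--> {}

{} (empty set, no valid transitions)


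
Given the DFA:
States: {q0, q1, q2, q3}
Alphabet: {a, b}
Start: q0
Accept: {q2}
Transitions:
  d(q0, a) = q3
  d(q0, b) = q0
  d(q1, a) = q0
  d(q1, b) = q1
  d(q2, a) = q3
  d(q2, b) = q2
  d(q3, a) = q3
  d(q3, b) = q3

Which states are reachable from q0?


BFS from q0:
  layer 0: {q0}
  layer 1: {q3}

{q0, q3}


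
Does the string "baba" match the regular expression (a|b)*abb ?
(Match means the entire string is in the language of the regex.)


|string| = 4; first = 'b'; last = 'a'

No, "baba" does not match (a|b)*abb


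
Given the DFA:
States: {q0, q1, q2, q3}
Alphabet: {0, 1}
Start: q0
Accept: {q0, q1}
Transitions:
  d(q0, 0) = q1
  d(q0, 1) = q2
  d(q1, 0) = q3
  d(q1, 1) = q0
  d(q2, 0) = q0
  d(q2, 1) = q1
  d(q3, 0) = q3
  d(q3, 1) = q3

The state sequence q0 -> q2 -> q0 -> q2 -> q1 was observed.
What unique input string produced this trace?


Trace back each transition to find the symbol:
  q0 --[1]--> q2
  q2 --[0]--> q0
  q0 --[1]--> q2
  q2 --[1]--> q1

"1011"


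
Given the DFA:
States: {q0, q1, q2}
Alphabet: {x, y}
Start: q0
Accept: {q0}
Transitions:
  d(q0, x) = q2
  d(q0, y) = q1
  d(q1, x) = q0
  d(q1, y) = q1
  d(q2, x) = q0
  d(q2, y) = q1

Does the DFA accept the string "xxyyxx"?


Trace: q0 -> q2 -> q0 -> q1 -> q1 -> q0 -> q2
Final state: q2
Accept states: {q0}

No, rejected (final state q2 is not an accept state)


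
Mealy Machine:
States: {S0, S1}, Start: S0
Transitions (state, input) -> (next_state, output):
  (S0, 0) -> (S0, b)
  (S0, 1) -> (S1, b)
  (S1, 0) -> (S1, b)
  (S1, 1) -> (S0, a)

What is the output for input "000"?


Step-by-step:
  (S0, 0) -> (S0, b)
  (S0, 0) -> (S0, b)
  (S0, 0) -> (S0, b)

"bbb"


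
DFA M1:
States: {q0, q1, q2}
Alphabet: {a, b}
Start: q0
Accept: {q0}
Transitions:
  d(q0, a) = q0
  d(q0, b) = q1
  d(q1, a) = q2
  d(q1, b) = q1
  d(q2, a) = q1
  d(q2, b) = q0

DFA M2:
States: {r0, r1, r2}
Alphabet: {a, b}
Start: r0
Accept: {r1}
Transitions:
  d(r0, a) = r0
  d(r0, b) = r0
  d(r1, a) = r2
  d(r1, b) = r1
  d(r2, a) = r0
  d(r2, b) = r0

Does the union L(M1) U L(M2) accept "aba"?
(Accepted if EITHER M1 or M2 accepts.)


M1: final=q2 accepted=False
M2: final=r0 accepted=False

No, union rejects (neither accepts)


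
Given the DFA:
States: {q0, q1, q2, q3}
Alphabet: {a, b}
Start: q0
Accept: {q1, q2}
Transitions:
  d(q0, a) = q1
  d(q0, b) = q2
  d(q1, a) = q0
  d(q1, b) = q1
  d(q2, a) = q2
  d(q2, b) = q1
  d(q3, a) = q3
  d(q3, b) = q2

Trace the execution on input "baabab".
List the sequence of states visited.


Input: baabab
d(q0, b) = q2
d(q2, a) = q2
d(q2, a) = q2
d(q2, b) = q1
d(q1, a) = q0
d(q0, b) = q2


q0 -> q2 -> q2 -> q2 -> q1 -> q0 -> q2


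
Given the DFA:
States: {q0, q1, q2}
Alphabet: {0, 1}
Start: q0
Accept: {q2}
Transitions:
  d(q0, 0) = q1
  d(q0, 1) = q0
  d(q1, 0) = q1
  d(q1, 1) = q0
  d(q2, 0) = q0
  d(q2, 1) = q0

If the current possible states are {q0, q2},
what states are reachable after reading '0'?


Apply transition on '0' from each current state:
  d(q0, 0) = q1
  d(q2, 0) = q0

{q0, q1}


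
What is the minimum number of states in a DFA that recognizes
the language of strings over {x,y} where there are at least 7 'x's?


States: count = 0, 1, ..., 6, and a final '>= 7' state.
Total: 7 + 1 = 8. Accept = '>= 7' state.

8


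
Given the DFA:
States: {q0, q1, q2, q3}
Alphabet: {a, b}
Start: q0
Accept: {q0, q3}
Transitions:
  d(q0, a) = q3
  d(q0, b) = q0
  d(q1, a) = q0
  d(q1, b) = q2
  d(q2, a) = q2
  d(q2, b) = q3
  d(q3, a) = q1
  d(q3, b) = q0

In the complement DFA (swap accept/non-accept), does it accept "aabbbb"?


Trace: q0 -> q3 -> q1 -> q2 -> q3 -> q0 -> q0
Final: q0
Original accept: {q0, q3}
Complement: q0 is in original accept

No, complement rejects (original accepts)


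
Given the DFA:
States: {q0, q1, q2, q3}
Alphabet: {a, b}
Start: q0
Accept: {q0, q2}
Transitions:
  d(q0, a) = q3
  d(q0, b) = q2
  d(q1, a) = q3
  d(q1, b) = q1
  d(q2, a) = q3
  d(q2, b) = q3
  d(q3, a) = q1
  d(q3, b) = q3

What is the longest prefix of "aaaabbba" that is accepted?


Run the DFA, marking each prefix where the state is accepting:
  "" -> q0 [accept]
  "a" -> q3 [reject]
  "aa" -> q1 [reject]
  "aaa" -> q3 [reject]
  "aaaa" -> q1 [reject]
  "aaaab" -> q1 [reject]
  "aaaabb" -> q1 [reject]
  "aaaabbb" -> q1 [reject]
  "aaaabbba" -> q3 [reject]

""


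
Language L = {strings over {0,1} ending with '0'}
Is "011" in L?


last symbol = '1'

No, "011" is not in L


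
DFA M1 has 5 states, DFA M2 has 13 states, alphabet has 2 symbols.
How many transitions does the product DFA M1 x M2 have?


Product DFA has 5 * 13 = 65 states.
Each has 2 transitions: 65 * 2 = 130

130


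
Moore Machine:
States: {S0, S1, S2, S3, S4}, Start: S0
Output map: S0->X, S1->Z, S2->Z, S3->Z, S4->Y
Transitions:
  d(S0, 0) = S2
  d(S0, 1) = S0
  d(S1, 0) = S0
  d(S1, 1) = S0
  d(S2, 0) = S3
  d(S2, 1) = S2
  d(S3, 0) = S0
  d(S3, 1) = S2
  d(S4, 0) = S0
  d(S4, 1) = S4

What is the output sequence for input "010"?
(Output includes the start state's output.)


Start: S0 (output X)
  --0--> S2 (output Z)
  --1--> S2 (output Z)
  --0--> S3 (output Z)

"XZZZ"


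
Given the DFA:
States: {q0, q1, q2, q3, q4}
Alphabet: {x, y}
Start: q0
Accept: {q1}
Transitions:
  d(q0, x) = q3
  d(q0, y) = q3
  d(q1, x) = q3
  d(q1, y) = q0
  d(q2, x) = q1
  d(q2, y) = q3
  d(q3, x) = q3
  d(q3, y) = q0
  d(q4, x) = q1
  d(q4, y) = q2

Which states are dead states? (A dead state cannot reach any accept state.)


Forward reachability from each state:
  q0 -> reaches {q0, q3}, no accept state (dead)
  q1 -> reaches accept state q1 (live)
  q2 -> reaches accept state q1 (live)
  q3 -> reaches {q0, q3}, no accept state (dead)
  q4 -> reaches accept state q1 (live)

{q0, q3}


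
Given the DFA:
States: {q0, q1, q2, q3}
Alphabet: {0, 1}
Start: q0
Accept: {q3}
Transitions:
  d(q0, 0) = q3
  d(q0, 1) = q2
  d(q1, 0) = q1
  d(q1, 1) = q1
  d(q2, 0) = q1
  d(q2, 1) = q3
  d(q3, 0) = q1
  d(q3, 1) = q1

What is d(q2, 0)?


Looking up transition d(q2, 0)

q1


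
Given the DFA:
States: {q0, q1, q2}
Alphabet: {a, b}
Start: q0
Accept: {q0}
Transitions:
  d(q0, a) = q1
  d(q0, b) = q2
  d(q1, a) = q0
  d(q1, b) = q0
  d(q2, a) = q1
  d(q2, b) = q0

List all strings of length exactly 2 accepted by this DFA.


All strings of length 2: 4 total
Accepted: 3

"aa", "ab", "bb"


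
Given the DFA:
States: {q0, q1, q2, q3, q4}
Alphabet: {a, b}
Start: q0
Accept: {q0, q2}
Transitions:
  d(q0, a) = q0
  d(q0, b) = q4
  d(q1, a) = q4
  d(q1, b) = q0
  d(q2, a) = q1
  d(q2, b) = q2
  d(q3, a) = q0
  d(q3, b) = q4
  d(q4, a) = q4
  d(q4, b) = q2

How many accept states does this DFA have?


Accept states listed: {q0, q2}
Counting: q0(1) q2(2)

2
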